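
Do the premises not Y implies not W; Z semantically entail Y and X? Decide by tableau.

No

Initial set: {(not Y implies not W); Z; not (Y and X)}.
(not Y implies not W): β-rule — branch into not not Y  //  not W.
  branch 1 (add not not Y):
    not (Y and X): β-rule — branch into not Y  //  not X.
      branch 1.1 (add not Y):
        × closes — contains both Y and not Y.
      branch 1.2 (add not X):
        ○ open, literals {X=0, Y=1, Z=1}.
  branch 2 (add not W):
    not (Y and X): β-rule — branch into not Y  //  not X.
      branch 2.1 (add not Y):
        ○ open, literals {W=0, Y=0, Z=1}.
      branch 2.2 (add not X):
        ○ open, literals {W=0, X=0, Z=1}.
1 branch closed, 3 open.
An open branch gives a countermodel: X=0, Y=1, Z=1 (unmentioned atoms arbitrary); the premises hold there but the conclusion fails.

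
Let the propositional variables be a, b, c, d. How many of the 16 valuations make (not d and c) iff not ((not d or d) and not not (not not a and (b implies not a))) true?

6

Initial set: {T ((not d and c) iff not ((not d or d) and not not (not not a and (b implies not a))))}.
T ((not d and c) iff not ((not d or d) and not not (not not a and (b implies not a)))): β-rule — branch into T (not d and c), T not ((not d or d) and not not (not not a and (b implies not a)))  //  F (not d and c), F not ((not d or d) and not not (not not a and (b implies not a))).
  branch 1 (add T (not d and c), T not ((not d or d) and not not (not not a and (b implies not a)))):
    T (not d and c): α-rule — add T not d, T c.
    T not ((not d or d) and not not (not not a and (b implies not a))): β-rule — branch into F (not d or d)  //  F not not (not not a and (b implies not a)).
      branch 1.1 (add F (not d or d)):
        F (not d or d): α-rule — add F not d, F d.
        × closes — contains both d and not d.
      branch 1.2 (add F not not (not not a and (b implies not a))):
        F not not (not not a and (b implies not a)): drop double negation, giving F (not not a and (b implies not a)).
        F (not not a and (b implies not a)): β-rule — branch into F not not a  //  F (b implies not a).
          branch 1.2.1 (add F not not a):
            F not not a: drop double negation, giving F a.
            ○ open, literals {a=F, c=T, d=F}.
          branch 1.2.2 (add F (b implies not a)):
            F (b implies not a): α-rule — add T b, F not a.
            ○ open, literals {a=T, b=T, c=T, d=F}.
  branch 2 (add F (not d and c), F not ((not d or d) and not not (not not a and (b implies not a)))):
    F not ((not d or d) and not not (not not a and (b implies not a))): α-rule — add T (not d or d), T not not (not not a and (b implies not a)).
    T not not (not not a and (b implies not a)): drop double negation, giving T (not not a and (b implies not a)).
    T (not not a and (b implies not a)): α-rule — add T not not a, T (b implies not a).
    T not not a: drop double negation, giving T a.
    F (not d and c): β-rule — branch into F not d  //  F c.
      branch 2.1 (add F not d):
        T (not d or d): β-rule — branch into T not d  //  T d.
          branch 2.1.1 (add T not d):
            × closes — contains both d and not d.
          branch 2.1.2 (add T d):
            T (b implies not a): β-rule — branch into F b  //  T not a.
              branch 2.1.2.1 (add F b):
                ○ open, literals {a=T, b=F, d=T}.
              branch 2.1.2.2 (add T not a):
                × closes — contains both a and not a.
      branch 2.2 (add F c):
        T (not d or d): β-rule — branch into T not d  //  T d.
          branch 2.2.1 (add T not d):
            T (b implies not a): β-rule — branch into F b  //  T not a.
              branch 2.2.1.1 (add F b):
                ○ open, literals {a=T, b=F, c=F, d=F}.
              branch 2.2.1.2 (add T not a):
                × closes — contains both a and not a.
          branch 2.2.2 (add T d):
            T (b implies not a): β-rule — branch into F b  //  T not a.
              branch 2.2.2.1 (add F b):
                ○ open, literals {a=T, b=F, c=F, d=T}.
              branch 2.2.2.2 (add T not a):
                × closes — contains both a and not a.
5 branches closed, 5 open.
Each open branch fixes some atoms; the unmentioned ones are free. Counting distinct full assignments: branch {a=F, c=T, d=F} (b) contributes 2 new; branch {a=T, b=T, c=T, d=F} (none free) contributes 1 new; branch {a=T, b=F, d=T} (c) contributes 2 new; branch {a=T, b=F, c=F, d=F} (none free) contributes 1 new; branch {a=T, b=F, c=F, d=T} (none free) contributes 0 new. Total: 6.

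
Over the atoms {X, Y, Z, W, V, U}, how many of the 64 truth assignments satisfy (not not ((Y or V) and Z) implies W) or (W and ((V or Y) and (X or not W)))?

Initial set: {((not not ((Y or V) and Z) implies W) or (W and ((V or Y) and (X or not W))))}.
((not not ((Y or V) and Z) implies W) or (W and ((V or Y) and (X or not W)))): β-rule — branch into (not not ((Y or V) and Z) implies W)  //  (W and ((V or Y) and (X or not W))).
  branch 1 (add (not not ((Y or V) and Z) implies W)):
    (not not ((Y or V) and Z) implies W): β-rule — branch into not not not ((Y or V) and Z)  //  W.
      branch 1.1 (add not not not ((Y or V) and Z)):
        not not not ((Y or V) and Z): drop double negation, giving not ((Y or V) and Z).
        not ((Y or V) and Z): β-rule — branch into not (Y or V)  //  not Z.
          branch 1.1.1 (add not (Y or V)):
            not (Y or V): α-rule — add not Y, not V.
            ○ open, literals {V=0, Y=0}.
          branch 1.1.2 (add not Z):
            ○ open, literals {Z=0}.
      branch 1.2 (add W):
        ○ open, literals {W=1}.
  branch 2 (add (W and ((V or Y) and (X or not W)))):
    (W and ((V or Y) and (X or not W))): α-rule — add W, ((V or Y) and (X or not W)).
    ((V or Y) and (X or not W)): α-rule — add (V or Y), (X or not W).
    (V or Y): β-rule — branch into V  //  Y.
      branch 2.1 (add V):
        (X or not W): β-rule — branch into X  //  not W.
          branch 2.1.1 (add X):
            ○ open, literals {V=1, W=1, X=1}.
          branch 2.1.2 (add not W):
            × closes — contains both W and not W.
      branch 2.2 (add Y):
        (X or not W): β-rule — branch into X  //  not W.
          branch 2.2.1 (add X):
            ○ open, literals {W=1, X=1, Y=1}.
          branch 2.2.2 (add not W):
            × closes — contains both W and not W.
2 branches closed, 5 open.
Each open branch fixes some atoms; the unmentioned ones are free. Counting distinct full assignments: branch {V=0, Y=0} (X, Z, W, U) contributes 16 new; branch {Z=0} (X, Y, W, V, U) contributes 24 new; branch {W=1} (X, Y, Z, V, U) contributes 12 new; branch {V=1, W=1, X=1} (Y, Z, U) contributes 0 new; branch {W=1, X=1, Y=1} (Z, V, U) contributes 0 new. Total: 52.

52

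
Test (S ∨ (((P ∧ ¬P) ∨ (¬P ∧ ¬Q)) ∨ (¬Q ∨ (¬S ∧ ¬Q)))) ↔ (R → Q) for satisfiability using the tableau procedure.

Initial set: {((S ∨ (((P ∧ ¬P) ∨ (¬P ∧ ¬Q)) ∨ (¬Q ∨ (¬S ∧ ¬Q)))) ↔ (R → Q))}.
((S ∨ (((P ∧ ¬P) ∨ (¬P ∧ ¬Q)) ∨ (¬Q ∨ (¬S ∧ ¬Q)))) ↔ (R → Q)): β-rule — branch into (S ∨ (((P ∧ ¬P) ∨ (¬P ∧ ¬Q)) ∨ (¬Q ∨ (¬S ∧ ¬Q)))), (R → Q)  //  ¬(S ∨ (((P ∧ ¬P) ∨ (¬P ∧ ¬Q)) ∨ (¬Q ∨ (¬S ∧ ¬Q)))), ¬(R → Q).
  branch 1 (add (S ∨ (((P ∧ ¬P) ∨ (¬P ∧ ¬Q)) ∨ (¬Q ∨ (¬S ∧ ¬Q)))), (R → Q)):
    (S ∨ (((P ∧ ¬P) ∨ (¬P ∧ ¬Q)) ∨ (¬Q ∨ (¬S ∧ ¬Q)))): β-rule — branch into S  //  (((P ∧ ¬P) ∨ (¬P ∧ ¬Q)) ∨ (¬Q ∨ (¬S ∧ ¬Q))).
      branch 1.1 (add S):
        (R → Q): β-rule — branch into ¬R  //  Q.
          branch 1.1.1 (add ¬R):
            ○ open, literals {R=false, S=true}.
          branch 1.1.2 (add Q):
            ○ open, literals {Q=true, S=true}.
      branch 1.2 (add (((P ∧ ¬P) ∨ (¬P ∧ ¬Q)) ∨ (¬Q ∨ (¬S ∧ ¬Q)))):
        (R → Q): β-rule — branch into ¬R  //  Q.
          branch 1.2.1 (add ¬R):
            (((P ∧ ¬P) ∨ (¬P ∧ ¬Q)) ∨ (¬Q ∨ (¬S ∧ ¬Q))): β-rule — branch into ((P ∧ ¬P) ∨ (¬P ∧ ¬Q))  //  (¬Q ∨ (¬S ∧ ¬Q)).
              branch 1.2.1.1 (add ((P ∧ ¬P) ∨ (¬P ∧ ¬Q))):
                ((P ∧ ¬P) ∨ (¬P ∧ ¬Q)): β-rule — branch into (P ∧ ¬P)  //  (¬P ∧ ¬Q).
                  branch 1.2.1.1.1 (add (P ∧ ¬P)):
                    (P ∧ ¬P): α-rule — add P, ¬P.
                    × closes — contains both P and ¬P.
                  branch 1.2.1.1.2 (add (¬P ∧ ¬Q)):
                    (¬P ∧ ¬Q): α-rule — add ¬P, ¬Q.
                    ○ open, literals {P=false, Q=false, R=false}.
              branch 1.2.1.2 (add (¬Q ∨ (¬S ∧ ¬Q))):
                (¬Q ∨ (¬S ∧ ¬Q)): β-rule — branch into ¬Q  //  (¬S ∧ ¬Q).
                  branch 1.2.1.2.1 (add ¬Q):
                    ○ open, literals {Q=false, R=false}.
                  branch 1.2.1.2.2 (add (¬S ∧ ¬Q)):
                    (¬S ∧ ¬Q): α-rule — add ¬S, ¬Q.
                    ○ open, literals {Q=false, R=false, S=false}.
          branch 1.2.2 (add Q):
            (((P ∧ ¬P) ∨ (¬P ∧ ¬Q)) ∨ (¬Q ∨ (¬S ∧ ¬Q))): β-rule — branch into ((P ∧ ¬P) ∨ (¬P ∧ ¬Q))  //  (¬Q ∨ (¬S ∧ ¬Q)).
              branch 1.2.2.1 (add ((P ∧ ¬P) ∨ (¬P ∧ ¬Q))):
                ((P ∧ ¬P) ∨ (¬P ∧ ¬Q)): β-rule — branch into (P ∧ ¬P)  //  (¬P ∧ ¬Q).
                  branch 1.2.2.1.1 (add (P ∧ ¬P)):
                    (P ∧ ¬P): α-rule — add P, ¬P.
                    × closes — contains both P and ¬P.
                  branch 1.2.2.1.2 (add (¬P ∧ ¬Q)):
                    (¬P ∧ ¬Q): α-rule — add ¬P, ¬Q.
                    × closes — contains both Q and ¬Q.
              branch 1.2.2.2 (add (¬Q ∨ (¬S ∧ ¬Q))):
                (¬Q ∨ (¬S ∧ ¬Q)): β-rule — branch into ¬Q  //  (¬S ∧ ¬Q).
                  branch 1.2.2.2.1 (add ¬Q):
                    × closes — contains both Q and ¬Q.
                  branch 1.2.2.2.2 (add (¬S ∧ ¬Q)):
                    (¬S ∧ ¬Q): α-rule — add ¬S, ¬Q.
                    × closes — contains both Q and ¬Q.
  branch 2 (add ¬(S ∨ (((P ∧ ¬P) ∨ (¬P ∧ ¬Q)) ∨ (¬Q ∨ (¬S ∧ ¬Q)))), ¬(R → Q)):
    ¬(S ∨ (((P ∧ ¬P) ∨ (¬P ∧ ¬Q)) ∨ (¬Q ∨ (¬S ∧ ¬Q)))): α-rule — add ¬S, ¬(((P ∧ ¬P) ∨ (¬P ∧ ¬Q)) ∨ (¬Q ∨ (¬S ∧ ¬Q))).
    ¬(R → Q): α-rule — add R, ¬Q.
    ¬(((P ∧ ¬P) ∨ (¬P ∧ ¬Q)) ∨ (¬Q ∨ (¬S ∧ ¬Q))): α-rule — add ¬((P ∧ ¬P) ∨ (¬P ∧ ¬Q)), ¬(¬Q ∨ (¬S ∧ ¬Q)).
    ¬((P ∧ ¬P) ∨ (¬P ∧ ¬Q)): α-rule — add ¬(P ∧ ¬P), ¬(¬P ∧ ¬Q).
    ¬(¬Q ∨ (¬S ∧ ¬Q)): α-rule — add ¬¬Q, ¬(¬S ∧ ¬Q).
    × closes — contains both Q and ¬Q.
6 branches closed, 5 open.
An open branch gives a satisfying assignment: R=false, S=true.

Satisfiable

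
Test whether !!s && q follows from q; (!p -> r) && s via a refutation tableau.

Yes

Initial set: {q; ((!p -> r) && s); !(!!s && q)}.
((!p -> r) && s): α-rule — add (!p -> r), s.
!(!!s && q): β-rule — branch into !!!s  //  !q.
  branch 1 (add !!!s):
    !!!s: drop double negation, giving !s.
    × closes — contains both s and !s.
  branch 2 (add !q):
    × closes — contains both q and !q.
All 2 branches close.
Every branch closed, so the premises entail the conclusion.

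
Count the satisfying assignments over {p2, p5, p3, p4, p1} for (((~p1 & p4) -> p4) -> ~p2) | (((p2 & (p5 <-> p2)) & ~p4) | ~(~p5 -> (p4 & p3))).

Initial set: {((((~p1 & p4) -> p4) -> ~p2) | (((p2 & (p5 <-> p2)) & ~p4) | ~(~p5 -> (p4 & p3))))}.
((((~p1 & p4) -> p4) -> ~p2) | (((p2 & (p5 <-> p2)) & ~p4) | ~(~p5 -> (p4 & p3)))): β-rule — branch into (((~p1 & p4) -> p4) -> ~p2)  //  (((p2 & (p5 <-> p2)) & ~p4) | ~(~p5 -> (p4 & p3))).
  branch 1 (add (((~p1 & p4) -> p4) -> ~p2)):
    (((~p1 & p4) -> p4) -> ~p2): β-rule — branch into ~((~p1 & p4) -> p4)  //  ~p2.
      branch 1.1 (add ~((~p1 & p4) -> p4)):
        ~((~p1 & p4) -> p4): α-rule — add (~p1 & p4), ~p4.
        (~p1 & p4): α-rule — add ~p1, p4.
        × closes — contains both p4 and ~p4.
      branch 1.2 (add ~p2):
        ○ open, literals {p2=0}.
  branch 2 (add (((p2 & (p5 <-> p2)) & ~p4) | ~(~p5 -> (p4 & p3)))):
    (((p2 & (p5 <-> p2)) & ~p4) | ~(~p5 -> (p4 & p3))): β-rule — branch into ((p2 & (p5 <-> p2)) & ~p4)  //  ~(~p5 -> (p4 & p3)).
      branch 2.1 (add ((p2 & (p5 <-> p2)) & ~p4)):
        ((p2 & (p5 <-> p2)) & ~p4): α-rule — add (p2 & (p5 <-> p2)), ~p4.
        (p2 & (p5 <-> p2)): α-rule — add p2, (p5 <-> p2).
        (p5 <-> p2): β-rule — branch into p5, p2  //  ~p5, ~p2.
          branch 2.1.1 (add p5, p2):
            ○ open, literals {p2=1, p4=0, p5=1}.
          branch 2.1.2 (add ~p5, ~p2):
            × closes — contains both p2 and ~p2.
      branch 2.2 (add ~(~p5 -> (p4 & p3))):
        ~(~p5 -> (p4 & p3)): α-rule — add ~p5, ~(p4 & p3).
        ~(p4 & p3): β-rule — branch into ~p4  //  ~p3.
          branch 2.2.1 (add ~p4):
            ○ open, literals {p4=0, p5=0}.
          branch 2.2.2 (add ~p3):
            ○ open, literals {p3=0, p5=0}.
2 branches closed, 4 open.
Each open branch fixes some atoms; the unmentioned ones are free. Counting distinct full assignments: branch {p2=0} (p5, p3, p4, p1) contributes 16 new; branch {p2=1, p4=0, p5=1} (p3, p1) contributes 4 new; branch {p4=0, p5=0} (p2, p3, p1) contributes 4 new; branch {p3=0, p5=0} (p2, p4, p1) contributes 2 new. Total: 26.

26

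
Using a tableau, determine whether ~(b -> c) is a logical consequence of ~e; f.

Initial set: {~e; f; ~~(b -> c)}.
~~(b -> c): β-rule — branch into ~b  //  c.
  branch 1 (add ~b):
    ○ open, literals {b=F, e=F, f=T}.
  branch 2 (add c):
    ○ open, literals {c=T, e=F, f=T}.
0 branches closed, 2 open.
An open branch gives a countermodel: b=F, e=F, f=T (unmentioned atoms arbitrary); the premises hold there but the conclusion fails.

No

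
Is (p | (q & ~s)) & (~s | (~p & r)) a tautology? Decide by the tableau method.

Not valid

Assume the negation and expand:
Initial set: {~((p | (q & ~s)) & (~s | (~p & r)))}.
~((p | (q & ~s)) & (~s | (~p & r))): β-rule — branch into ~(p | (q & ~s))  //  ~(~s | (~p & r)).
  branch 1 (add ~(p | (q & ~s))):
    ~(p | (q & ~s)): α-rule — add ~p, ~(q & ~s).
    ~(q & ~s): β-rule — branch into ~q  //  ~~s.
      branch 1.1 (add ~q):
        ○ open, literals {p=F, q=F}.
      branch 1.2 (add ~~s):
        ○ open, literals {p=F, s=T}.
  branch 2 (add ~(~s | (~p & r))):
    ~(~s | (~p & r)): α-rule — add ~~s, ~(~p & r).
    ~(~p & r): β-rule — branch into ~~p  //  ~r.
      branch 2.1 (add ~~p):
        ○ open, literals {p=T, s=T}.
      branch 2.2 (add ~r):
        ○ open, literals {r=F, s=T}.
0 branches closed, 4 open.
An open branch gives a countermodel: p=F, q=F (unmentioned atoms arbitrary); under it the original formula is false.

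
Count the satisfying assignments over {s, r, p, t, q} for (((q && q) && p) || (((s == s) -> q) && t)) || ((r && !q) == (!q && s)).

Initial set: {((((q && q) && p) || (((s == s) -> q) && t)) || ((r && !q) == (!q && s)))}.
((((q && q) && p) || (((s == s) -> q) && t)) || ((r && !q) == (!q && s))): β-rule — branch into (((q && q) && p) || (((s == s) -> q) && t))  //  ((r && !q) == (!q && s)).
  branch 1 (add (((q && q) && p) || (((s == s) -> q) && t))):
    (((q && q) && p) || (((s == s) -> q) && t)): β-rule — branch into ((q && q) && p)  //  (((s == s) -> q) && t).
      branch 1.1 (add ((q && q) && p)):
        ((q && q) && p): α-rule — add (q && q), p.
        (q && q): α-rule — add q, q.
        ○ open, literals {p=T, q=T}.
      branch 1.2 (add (((s == s) -> q) && t)):
        (((s == s) -> q) && t): α-rule — add ((s == s) -> q), t.
        ((s == s) -> q): β-rule — branch into !(s == s)  //  q.
          branch 1.2.1 (add !(s == s)):
            !(s == s): β-rule — branch into s, !s  //  !s, s.
              branch 1.2.1.1 (add s, !s):
                × closes — contains both s and !s.
              branch 1.2.1.2 (add !s, s):
                × closes — contains both s and !s.
          branch 1.2.2 (add q):
            ○ open, literals {q=T, t=T}.
  branch 2 (add ((r && !q) == (!q && s))):
    ((r && !q) == (!q && s)): β-rule — branch into (r && !q), (!q && s)  //  !(r && !q), !(!q && s).
      branch 2.1 (add (r && !q), (!q && s)):
        (r && !q): α-rule — add r, !q.
        (!q && s): α-rule — add !q, s.
        ○ open, literals {q=F, r=T, s=T}.
      branch 2.2 (add !(r && !q), !(!q && s)):
        !(r && !q): β-rule — branch into !r  //  !!q.
          branch 2.2.1 (add !r):
            !(!q && s): β-rule — branch into !!q  //  !s.
              branch 2.2.1.1 (add !!q):
                ○ open, literals {q=T, r=F}.
              branch 2.2.1.2 (add !s):
                ○ open, literals {r=F, s=F}.
          branch 2.2.2 (add !!q):
            !(!q && s): β-rule — branch into !!q  //  !s.
              branch 2.2.2.1 (add !!q):
                ○ open, literals {q=T}.
              branch 2.2.2.2 (add !s):
                ○ open, literals {q=T, s=F}.
2 branches closed, 7 open.
Each open branch fixes some atoms; the unmentioned ones are free. Counting distinct full assignments: branch {p=T, q=T} (s, r, t) contributes 8 new; branch {q=T, t=T} (s, r, p) contributes 4 new; branch {q=F, r=T, s=T} (p, t) contributes 4 new; branch {q=T, r=F} (s, p, t) contributes 2 new; branch {r=F, s=F} (p, t, q) contributes 4 new; branch {q=T} (s, r, p, t) contributes 2 new; branch {q=T, s=F} (r, p, t) contributes 0 new. Total: 24.

24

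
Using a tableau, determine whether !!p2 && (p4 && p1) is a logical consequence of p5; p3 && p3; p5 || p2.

No

Initial set: {p5; (p3 && p3); (p5 || p2); !(!!p2 && (p4 && p1))}.
(p3 && p3): α-rule — add p3, p3.
(p5 || p2): β-rule — branch into p5  //  p2.
  branch 1 (add p5):
    !(!!p2 && (p4 && p1)): β-rule — branch into !!!p2  //  !(p4 && p1).
      branch 1.1 (add !!!p2):
        !!!p2: drop double negation, giving !p2.
        ○ open, literals {p2=0, p3=1, p5=1}.
      branch 1.2 (add !(p4 && p1)):
        !(p4 && p1): β-rule — branch into !p4  //  !p1.
          branch 1.2.1 (add !p4):
            ○ open, literals {p3=1, p4=0, p5=1}.
          branch 1.2.2 (add !p1):
            ○ open, literals {p1=0, p3=1, p5=1}.
  branch 2 (add p2):
    !(!!p2 && (p4 && p1)): β-rule — branch into !!!p2  //  !(p4 && p1).
      branch 2.1 (add !!!p2):
        !!!p2: drop double negation, giving !p2.
        × closes — contains both p2 and !p2.
      branch 2.2 (add !(p4 && p1)):
        !(p4 && p1): β-rule — branch into !p4  //  !p1.
          branch 2.2.1 (add !p4):
            ○ open, literals {p2=1, p3=1, p4=0, p5=1}.
          branch 2.2.2 (add !p1):
            ○ open, literals {p1=0, p2=1, p3=1, p5=1}.
1 branch closed, 5 open.
An open branch gives a countermodel: p2=0, p3=1, p5=1 (unmentioned atoms arbitrary); the premises hold there but the conclusion fails.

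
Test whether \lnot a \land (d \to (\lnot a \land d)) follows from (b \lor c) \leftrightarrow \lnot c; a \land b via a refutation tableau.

Initial set: {((b \lor c) \leftrightarrow \lnot c); (a \land b); \lnot (\lnot a \land (d \to (\lnot a \land d)))}.
(a \land b): α-rule — add a, b.
((b \lor c) \leftrightarrow \lnot c): β-rule — branch into (b \lor c), \lnot c  //  \lnot (b \lor c), \lnot \lnot c.
  branch 1 (add (b \lor c), \lnot c):
    \lnot (\lnot a \land (d \to (\lnot a \land d))): β-rule — branch into \lnot \lnot a  //  \lnot (d \to (\lnot a \land d)).
      branch 1.1 (add \lnot \lnot a):
        (b \lor c): β-rule — branch into b  //  c.
          branch 1.1.1 (add b):
            ○ open, literals {a=T, b=T, c=F}.
          branch 1.1.2 (add c):
            × closes — contains both c and \lnot c.
      branch 1.2 (add \lnot (d \to (\lnot a \land d))):
        \lnot (d \to (\lnot a \land d)): α-rule — add d, \lnot (\lnot a \land d).
        (b \lor c): β-rule — branch into b  //  c.
          branch 1.2.1 (add b):
            \lnot (\lnot a \land d): β-rule — branch into \lnot \lnot a  //  \lnot d.
              branch 1.2.1.1 (add \lnot \lnot a):
                ○ open, literals {a=T, b=T, c=F, d=T}.
              branch 1.2.1.2 (add \lnot d):
                × closes — contains both d and \lnot d.
          branch 1.2.2 (add c):
            × closes — contains both c and \lnot c.
  branch 2 (add \lnot (b \lor c), \lnot \lnot c):
    \lnot (b \lor c): α-rule — add \lnot b, \lnot c.
    × closes — contains both b and \lnot b.
4 branches closed, 2 open.
An open branch gives a countermodel: a=T, b=T, c=F (unmentioned atoms arbitrary); the premises hold there but the conclusion fails.

No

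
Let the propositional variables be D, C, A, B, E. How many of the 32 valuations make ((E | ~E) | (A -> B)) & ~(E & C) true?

24

Initial set: {(((E | ~E) | (A -> B)) & ~(E & C))}.
(((E | ~E) | (A -> B)) & ~(E & C)): α-rule — add ((E | ~E) | (A -> B)), ~(E & C).
((E | ~E) | (A -> B)): β-rule — branch into (E | ~E)  //  (A -> B).
  branch 1 (add (E | ~E)):
    ~(E & C): β-rule — branch into ~E  //  ~C.
      branch 1.1 (add ~E):
        (E | ~E): β-rule — branch into E  //  ~E.
          branch 1.1.1 (add E):
            × closes — contains both E and ~E.
          branch 1.1.2 (add ~E):
            ○ open, literals {E=false}.
      branch 1.2 (add ~C):
        (E | ~E): β-rule — branch into E  //  ~E.
          branch 1.2.1 (add E):
            ○ open, literals {C=false, E=true}.
          branch 1.2.2 (add ~E):
            ○ open, literals {C=false, E=false}.
  branch 2 (add (A -> B)):
    ~(E & C): β-rule — branch into ~E  //  ~C.
      branch 2.1 (add ~E):
        (A -> B): β-rule — branch into ~A  //  B.
          branch 2.1.1 (add ~A):
            ○ open, literals {A=false, E=false}.
          branch 2.1.2 (add B):
            ○ open, literals {B=true, E=false}.
      branch 2.2 (add ~C):
        (A -> B): β-rule — branch into ~A  //  B.
          branch 2.2.1 (add ~A):
            ○ open, literals {A=false, C=false}.
          branch 2.2.2 (add B):
            ○ open, literals {B=true, C=false}.
1 branch closed, 7 open.
Each open branch fixes some atoms; the unmentioned ones are free. Counting distinct full assignments: branch {E=false} (D, C, A, B) contributes 16 new; branch {C=false, E=true} (D, A, B) contributes 8 new; branch {C=false, E=false} (D, A, B) contributes 0 new; branch {A=false, E=false} (D, C, B) contributes 0 new; branch {B=true, E=false} (D, C, A) contributes 0 new; branch {A=false, C=false} (D, B, E) contributes 0 new; branch {B=true, C=false} (D, A, E) contributes 0 new. Total: 24.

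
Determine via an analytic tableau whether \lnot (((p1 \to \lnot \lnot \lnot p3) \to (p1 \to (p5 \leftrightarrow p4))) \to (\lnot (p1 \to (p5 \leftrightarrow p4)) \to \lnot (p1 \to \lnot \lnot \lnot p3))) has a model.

Initial set: {T \lnot (((p1 \to \lnot \lnot \lnot p3) \to (p1 \to (p5 \leftrightarrow p4))) \to (\lnot (p1 \to (p5 \leftrightarrow p4)) \to \lnot (p1 \to \lnot \lnot \lnot p3)))}.
T \lnot (((p1 \to \lnot \lnot \lnot p3) \to (p1 \to (p5 \leftrightarrow p4))) \to (\lnot (p1 \to (p5 \leftrightarrow p4)) \to \lnot (p1 \to \lnot \lnot \lnot p3))): α-rule — add T ((p1 \to \lnot \lnot \lnot p3) \to (p1 \to (p5 \leftrightarrow p4))), F (\lnot (p1 \to (p5 \leftrightarrow p4)) \to \lnot (p1 \to \lnot \lnot \lnot p3)).
F (\lnot (p1 \to (p5 \leftrightarrow p4)) \to \lnot (p1 \to \lnot \lnot \lnot p3)): α-rule — add T \lnot (p1 \to (p5 \leftrightarrow p4)), F \lnot (p1 \to \lnot \lnot \lnot p3).
T \lnot (p1 \to (p5 \leftrightarrow p4)): α-rule — add T p1, F (p5 \leftrightarrow p4).
T ((p1 \to \lnot \lnot \lnot p3) \to (p1 \to (p5 \leftrightarrow p4))): β-rule — branch into F (p1 \to \lnot \lnot \lnot p3)  //  T (p1 \to (p5 \leftrightarrow p4)).
  branch 1 (add F (p1 \to \lnot \lnot \lnot p3)):
    F (p1 \to \lnot \lnot \lnot p3): α-rule — add T p1, F \lnot \lnot \lnot p3.
    F \lnot \lnot \lnot p3: drop double negation, giving F \lnot p3.
    F \lnot (p1 \to \lnot \lnot \lnot p3): β-rule — branch into F p1  //  T \lnot \lnot \lnot p3.
      branch 1.1 (add F p1):
        × closes — contains both p1 and \lnot p1.
      branch 1.2 (add T \lnot \lnot \lnot p3):
        T \lnot \lnot \lnot p3: drop double negation, giving T \lnot p3.
        × closes — contains both p3 and \lnot p3.
  branch 2 (add T (p1 \to (p5 \leftrightarrow p4))):
    F \lnot (p1 \to \lnot \lnot \lnot p3): β-rule — branch into F p1  //  T \lnot \lnot \lnot p3.
      branch 2.1 (add F p1):
        × closes — contains both p1 and \lnot p1.
      branch 2.2 (add T \lnot \lnot \lnot p3):
        T \lnot \lnot \lnot p3: drop double negation, giving T \lnot p3.
        F (p5 \leftrightarrow p4): β-rule — branch into T p5, F p4  //  F p5, T p4.
          branch 2.2.1 (add T p5, F p4):
            T (p1 \to (p5 \leftrightarrow p4)): β-rule — branch into F p1  //  T (p5 \leftrightarrow p4).
              branch 2.2.1.1 (add F p1):
                × closes — contains both p1 and \lnot p1.
              branch 2.2.1.2 (add T (p5 \leftrightarrow p4)):
                T (p5 \leftrightarrow p4): β-rule — branch into T p5, T p4  //  F p5, F p4.
                  branch 2.2.1.2.1 (add T p5, T p4):
                    × closes — contains both p4 and \lnot p4.
                  branch 2.2.1.2.2 (add F p5, F p4):
                    × closes — contains both p5 and \lnot p5.
          branch 2.2.2 (add F p5, T p4):
            T (p1 \to (p5 \leftrightarrow p4)): β-rule — branch into F p1  //  T (p5 \leftrightarrow p4).
              branch 2.2.2.1 (add F p1):
                × closes — contains both p1 and \lnot p1.
              branch 2.2.2.2 (add T (p5 \leftrightarrow p4)):
                T (p5 \leftrightarrow p4): β-rule — branch into T p5, T p4  //  F p5, F p4.
                  branch 2.2.2.2.1 (add T p5, T p4):
                    × closes — contains both p5 and \lnot p5.
                  branch 2.2.2.2.2 (add F p5, F p4):
                    × closes — contains both p4 and \lnot p4.
All 9 branches close.
Every branch closed; the formula is unsatisfiable.

Unsatisfiable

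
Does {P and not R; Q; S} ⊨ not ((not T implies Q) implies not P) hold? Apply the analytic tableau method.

Initial set: {(P and not R); Q; S; not not ((not T implies Q) implies not P)}.
(P and not R): α-rule — add P, not R.
not not ((not T implies Q) implies not P): β-rule — branch into not (not T implies Q)  //  not P.
  branch 1 (add not (not T implies Q)):
    not (not T implies Q): α-rule — add not T, not Q.
    × closes — contains both Q and not Q.
  branch 2 (add not P):
    × closes — contains both P and not P.
All 2 branches close.
Every branch closed, so the premises entail the conclusion.

Yes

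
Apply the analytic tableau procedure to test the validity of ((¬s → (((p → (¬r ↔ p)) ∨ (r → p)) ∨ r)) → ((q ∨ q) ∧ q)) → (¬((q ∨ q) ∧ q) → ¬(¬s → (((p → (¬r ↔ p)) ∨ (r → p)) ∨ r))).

Valid

Assume the negation and expand:
Initial set: {F (((¬s → (((p → (¬r ↔ p)) ∨ (r → p)) ∨ r)) → ((q ∨ q) ∧ q)) → (¬((q ∨ q) ∧ q) → ¬(¬s → (((p → (¬r ↔ p)) ∨ (r → p)) ∨ r))))}.
F (((¬s → (((p → (¬r ↔ p)) ∨ (r → p)) ∨ r)) → ((q ∨ q) ∧ q)) → (¬((q ∨ q) ∧ q) → ¬(¬s → (((p → (¬r ↔ p)) ∨ (r → p)) ∨ r)))): α-rule — add T ((¬s → (((p → (¬r ↔ p)) ∨ (r → p)) ∨ r)) → ((q ∨ q) ∧ q)), F (¬((q ∨ q) ∧ q) → ¬(¬s → (((p → (¬r ↔ p)) ∨ (r → p)) ∨ r))).
F (¬((q ∨ q) ∧ q) → ¬(¬s → (((p → (¬r ↔ p)) ∨ (r → p)) ∨ r))): α-rule — add T ¬((q ∨ q) ∧ q), F ¬(¬s → (((p → (¬r ↔ p)) ∨ (r → p)) ∨ r)).
T ((¬s → (((p → (¬r ↔ p)) ∨ (r → p)) ∨ r)) → ((q ∨ q) ∧ q)): β-rule — branch into F (¬s → (((p → (¬r ↔ p)) ∨ (r → p)) ∨ r))  //  T ((q ∨ q) ∧ q).
  branch 1 (add F (¬s → (((p → (¬r ↔ p)) ∨ (r → p)) ∨ r))):
    F (¬s → (((p → (¬r ↔ p)) ∨ (r → p)) ∨ r)): α-rule — add T ¬s, F (((p → (¬r ↔ p)) ∨ (r → p)) ∨ r).
    F (((p → (¬r ↔ p)) ∨ (r → p)) ∨ r): α-rule — add F ((p → (¬r ↔ p)) ∨ (r → p)), F r.
    F ((p → (¬r ↔ p)) ∨ (r → p)): α-rule — add F (p → (¬r ↔ p)), F (r → p).
    F (p → (¬r ↔ p)): α-rule — add T p, F (¬r ↔ p).
    F (r → p): α-rule — add T r, F p.
    × closes — contains both r and ¬r.
  branch 2 (add T ((q ∨ q) ∧ q)):
    T ((q ∨ q) ∧ q): α-rule — add T (q ∨ q), T q.
    T ¬((q ∨ q) ∧ q): β-rule — branch into F (q ∨ q)  //  F q.
      branch 2.1 (add F (q ∨ q)):
        F (q ∨ q): α-rule — add F q, F q.
        × closes — contains both q and ¬q.
      branch 2.2 (add F q):
        × closes — contains both q and ¬q.
All 3 branches close.
Every branch closed, so the negation is unsatisfiable and the formula is valid.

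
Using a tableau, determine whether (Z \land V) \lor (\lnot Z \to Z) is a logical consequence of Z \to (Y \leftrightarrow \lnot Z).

No

Initial set: {(Z \to (Y \leftrightarrow \lnot Z)); \lnot ((Z \land V) \lor (\lnot Z \to Z))}.
\lnot ((Z \land V) \lor (\lnot Z \to Z)): α-rule — add \lnot (Z \land V), \lnot (\lnot Z \to Z).
\lnot (\lnot Z \to Z): α-rule — add \lnot Z, \lnot Z.
(Z \to (Y \leftrightarrow \lnot Z)): β-rule — branch into \lnot Z  //  (Y \leftrightarrow \lnot Z).
  branch 1 (add \lnot Z):
    \lnot (Z \land V): β-rule — branch into \lnot Z  //  \lnot V.
      branch 1.1 (add \lnot Z):
        ○ open, literals {Z=F}.
      branch 1.2 (add \lnot V):
        ○ open, literals {V=F, Z=F}.
  branch 2 (add (Y \leftrightarrow \lnot Z)):
    \lnot (Z \land V): β-rule — branch into \lnot Z  //  \lnot V.
      branch 2.1 (add \lnot Z):
        (Y \leftrightarrow \lnot Z): β-rule — branch into Y, \lnot Z  //  \lnot Y, \lnot \lnot Z.
          branch 2.1.1 (add Y, \lnot Z):
            ○ open, literals {Y=T, Z=F}.
          branch 2.1.2 (add \lnot Y, \lnot \lnot Z):
            × closes — contains both Z and \lnot Z.
      branch 2.2 (add \lnot V):
        (Y \leftrightarrow \lnot Z): β-rule — branch into Y, \lnot Z  //  \lnot Y, \lnot \lnot Z.
          branch 2.2.1 (add Y, \lnot Z):
            ○ open, literals {V=F, Y=T, Z=F}.
          branch 2.2.2 (add \lnot Y, \lnot \lnot Z):
            × closes — contains both Z and \lnot Z.
2 branches closed, 4 open.
An open branch gives a countermodel: Z=F (unmentioned atoms arbitrary); the premises hold there but the conclusion fails.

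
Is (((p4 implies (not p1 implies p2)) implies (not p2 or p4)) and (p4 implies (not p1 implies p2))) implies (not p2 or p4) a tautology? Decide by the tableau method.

Assume the negation and expand:
Initial set: {not ((((p4 implies (not p1 implies p2)) implies (not p2 or p4)) and (p4 implies (not p1 implies p2))) implies (not p2 or p4))}.
not ((((p4 implies (not p1 implies p2)) implies (not p2 or p4)) and (p4 implies (not p1 implies p2))) implies (not p2 or p4)): α-rule — add (((p4 implies (not p1 implies p2)) implies (not p2 or p4)) and (p4 implies (not p1 implies p2))), not (not p2 or p4).
(((p4 implies (not p1 implies p2)) implies (not p2 or p4)) and (p4 implies (not p1 implies p2))): α-rule — add ((p4 implies (not p1 implies p2)) implies (not p2 or p4)), (p4 implies (not p1 implies p2)).
not (not p2 or p4): α-rule — add not not p2, not p4.
((p4 implies (not p1 implies p2)) implies (not p2 or p4)): β-rule — branch into not (p4 implies (not p1 implies p2))  //  (not p2 or p4).
  branch 1 (add not (p4 implies (not p1 implies p2))):
    not (p4 implies (not p1 implies p2)): α-rule — add p4, not (not p1 implies p2).
    × closes — contains both p4 and not p4.
  branch 2 (add (not p2 or p4)):
    (p4 implies (not p1 implies p2)): β-rule — branch into not p4  //  (not p1 implies p2).
      branch 2.1 (add not p4):
        (not p2 or p4): β-rule — branch into not p2  //  p4.
          branch 2.1.1 (add not p2):
            × closes — contains both p2 and not p2.
          branch 2.1.2 (add p4):
            × closes — contains both p4 and not p4.
      branch 2.2 (add (not p1 implies p2)):
        (not p2 or p4): β-rule — branch into not p2  //  p4.
          branch 2.2.1 (add not p2):
            × closes — contains both p2 and not p2.
          branch 2.2.2 (add p4):
            × closes — contains both p4 and not p4.
All 5 branches close.
Every branch closed, so the negation is unsatisfiable and the formula is valid.

Valid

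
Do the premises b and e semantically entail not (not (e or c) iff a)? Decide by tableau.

No

Initial set: {T (b and e); F not (not (e or c) iff a)}.
T (b and e): α-rule — add T b, T e.
F not (not (e or c) iff a): β-rule — branch into T not (e or c), T a  //  F not (e or c), F a.
  branch 1 (add T not (e or c), T a):
    T not (e or c): α-rule — add F e, F c.
    × closes — contains both e and not e.
  branch 2 (add F not (e or c), F a):
    F not (e or c): β-rule — branch into T e  //  T c.
      branch 2.1 (add T e):
        ○ open, literals {a=false, b=true, e=true}.
      branch 2.2 (add T c):
        ○ open, literals {a=false, b=true, c=true, e=true}.
1 branch closed, 2 open.
An open branch gives a countermodel: a=false, b=true, e=true (unmentioned atoms arbitrary); the premises hold there but the conclusion fails.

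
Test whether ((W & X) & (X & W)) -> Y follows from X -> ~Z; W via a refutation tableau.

Initial set: {(X -> ~Z); W; ~(((W & X) & (X & W)) -> Y)}.
~(((W & X) & (X & W)) -> Y): α-rule — add ((W & X) & (X & W)), ~Y.
((W & X) & (X & W)): α-rule — add (W & X), (X & W).
(W & X): α-rule — add W, X.
(X & W): α-rule — add X, W.
(X -> ~Z): β-rule — branch into ~X  //  ~Z.
  branch 1 (add ~X):
    × closes — contains both X and ~X.
  branch 2 (add ~Z):
    ○ open, literals {W=T, X=T, Y=F, Z=F}.
1 branch closed, 1 open.
An open branch gives a countermodel: W=T, X=T, Y=F, Z=F (unmentioned atoms arbitrary); the premises hold there but the conclusion fails.

No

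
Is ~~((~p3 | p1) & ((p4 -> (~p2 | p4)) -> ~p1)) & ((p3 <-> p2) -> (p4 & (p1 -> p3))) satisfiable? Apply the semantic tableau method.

Initial set: {(~~((~p3 | p1) & ((p4 -> (~p2 | p4)) -> ~p1)) & ((p3 <-> p2) -> (p4 & (p1 -> p3))))}.
(~~((~p3 | p1) & ((p4 -> (~p2 | p4)) -> ~p1)) & ((p3 <-> p2) -> (p4 & (p1 -> p3)))): α-rule — add ~~((~p3 | p1) & ((p4 -> (~p2 | p4)) -> ~p1)), ((p3 <-> p2) -> (p4 & (p1 -> p3))).
~~((~p3 | p1) & ((p4 -> (~p2 | p4)) -> ~p1)): drop double negation, giving ((~p3 | p1) & ((p4 -> (~p2 | p4)) -> ~p1)).
((~p3 | p1) & ((p4 -> (~p2 | p4)) -> ~p1)): α-rule — add (~p3 | p1), ((p4 -> (~p2 | p4)) -> ~p1).
((p3 <-> p2) -> (p4 & (p1 -> p3))): β-rule — branch into ~(p3 <-> p2)  //  (p4 & (p1 -> p3)).
  branch 1 (add ~(p3 <-> p2)):
    (~p3 | p1): β-rule — branch into ~p3  //  p1.
      branch 1.1 (add ~p3):
        ((p4 -> (~p2 | p4)) -> ~p1): β-rule — branch into ~(p4 -> (~p2 | p4))  //  ~p1.
          branch 1.1.1 (add ~(p4 -> (~p2 | p4))):
            ~(p4 -> (~p2 | p4)): α-rule — add p4, ~(~p2 | p4).
            ~(~p2 | p4): α-rule — add ~~p2, ~p4.
            × closes — contains both p4 and ~p4.
          branch 1.1.2 (add ~p1):
            ~(p3 <-> p2): β-rule — branch into p3, ~p2  //  ~p3, p2.
              branch 1.1.2.1 (add p3, ~p2):
                × closes — contains both p3 and ~p3.
              branch 1.1.2.2 (add ~p3, p2):
                ○ open, literals {p1=false, p2=true, p3=false}.
      branch 1.2 (add p1):
        ((p4 -> (~p2 | p4)) -> ~p1): β-rule — branch into ~(p4 -> (~p2 | p4))  //  ~p1.
          branch 1.2.1 (add ~(p4 -> (~p2 | p4))):
            ~(p4 -> (~p2 | p4)): α-rule — add p4, ~(~p2 | p4).
            ~(~p2 | p4): α-rule — add ~~p2, ~p4.
            × closes — contains both p4 and ~p4.
          branch 1.2.2 (add ~p1):
            × closes — contains both p1 and ~p1.
  branch 2 (add (p4 & (p1 -> p3))):
    (p4 & (p1 -> p3)): α-rule — add p4, (p1 -> p3).
    (~p3 | p1): β-rule — branch into ~p3  //  p1.
      branch 2.1 (add ~p3):
        ((p4 -> (~p2 | p4)) -> ~p1): β-rule — branch into ~(p4 -> (~p2 | p4))  //  ~p1.
          branch 2.1.1 (add ~(p4 -> (~p2 | p4))):
            ~(p4 -> (~p2 | p4)): α-rule — add p4, ~(~p2 | p4).
            ~(~p2 | p4): α-rule — add ~~p2, ~p4.
            × closes — contains both p4 and ~p4.
          branch 2.1.2 (add ~p1):
            (p1 -> p3): β-rule — branch into ~p1  //  p3.
              branch 2.1.2.1 (add ~p1):
                ○ open, literals {p1=false, p3=false, p4=true}.
              branch 2.1.2.2 (add p3):
                × closes — contains both p3 and ~p3.
      branch 2.2 (add p1):
        ((p4 -> (~p2 | p4)) -> ~p1): β-rule — branch into ~(p4 -> (~p2 | p4))  //  ~p1.
          branch 2.2.1 (add ~(p4 -> (~p2 | p4))):
            ~(p4 -> (~p2 | p4)): α-rule — add p4, ~(~p2 | p4).
            ~(~p2 | p4): α-rule — add ~~p2, ~p4.
            × closes — contains both p4 and ~p4.
          branch 2.2.2 (add ~p1):
            × closes — contains both p1 and ~p1.
8 branches closed, 2 open.
An open branch gives a satisfying assignment: p1=false, p2=true, p3=false.

Satisfiable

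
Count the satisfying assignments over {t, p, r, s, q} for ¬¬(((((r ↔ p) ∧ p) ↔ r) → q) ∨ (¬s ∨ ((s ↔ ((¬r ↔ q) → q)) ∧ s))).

Initial set: {T ¬¬(((((r ↔ p) ∧ p) ↔ r) → q) ∨ (¬s ∨ ((s ↔ ((¬r ↔ q) → q)) ∧ s)))}.
T ¬¬(((((r ↔ p) ∧ p) ↔ r) → q) ∨ (¬s ∨ ((s ↔ ((¬r ↔ q) → q)) ∧ s))): drop double negation, giving T (((((r ↔ p) ∧ p) ↔ r) → q) ∨ (¬s ∨ ((s ↔ ((¬r ↔ q) → q)) ∧ s))).
T (((((r ↔ p) ∧ p) ↔ r) → q) ∨ (¬s ∨ ((s ↔ ((¬r ↔ q) → q)) ∧ s))): β-rule — branch into T ((((r ↔ p) ∧ p) ↔ r) → q)  //  T (¬s ∨ ((s ↔ ((¬r ↔ q) → q)) ∧ s)).
  branch 1 (add T ((((r ↔ p) ∧ p) ↔ r) → q)):
    T ((((r ↔ p) ∧ p) ↔ r) → q): β-rule — branch into F (((r ↔ p) ∧ p) ↔ r)  //  T q.
      branch 1.1 (add F (((r ↔ p) ∧ p) ↔ r)):
        F (((r ↔ p) ∧ p) ↔ r): β-rule — branch into T ((r ↔ p) ∧ p), F r  //  F ((r ↔ p) ∧ p), T r.
          branch 1.1.1 (add T ((r ↔ p) ∧ p), F r):
            T ((r ↔ p) ∧ p): α-rule — add T (r ↔ p), T p.
            T (r ↔ p): β-rule — branch into T r, T p  //  F r, F p.
              branch 1.1.1.1 (add T r, T p):
                × closes — contains both r and ¬r.
              branch 1.1.1.2 (add F r, F p):
                × closes — contains both p and ¬p.
          branch 1.1.2 (add F ((r ↔ p) ∧ p), T r):
            F ((r ↔ p) ∧ p): β-rule — branch into F (r ↔ p)  //  F p.
              branch 1.1.2.1 (add F (r ↔ p)):
                F (r ↔ p): β-rule — branch into T r, F p  //  F r, T p.
                  branch 1.1.2.1.1 (add T r, F p):
                    ○ open, literals {p=false, r=true}.
                  branch 1.1.2.1.2 (add F r, T p):
                    × closes — contains both r and ¬r.
              branch 1.1.2.2 (add F p):
                ○ open, literals {p=false, r=true}.
      branch 1.2 (add T q):
        ○ open, literals {q=true}.
  branch 2 (add T (¬s ∨ ((s ↔ ((¬r ↔ q) → q)) ∧ s))):
    T (¬s ∨ ((s ↔ ((¬r ↔ q) → q)) ∧ s)): β-rule — branch into T ¬s  //  T ((s ↔ ((¬r ↔ q) → q)) ∧ s).
      branch 2.1 (add T ¬s):
        ○ open, literals {s=false}.
      branch 2.2 (add T ((s ↔ ((¬r ↔ q) → q)) ∧ s)):
        T ((s ↔ ((¬r ↔ q) → q)) ∧ s): α-rule — add T (s ↔ ((¬r ↔ q) → q)), T s.
        T (s ↔ ((¬r ↔ q) → q)): β-rule — branch into T s, T ((¬r ↔ q) → q)  //  F s, F ((¬r ↔ q) → q).
          branch 2.2.1 (add T s, T ((¬r ↔ q) → q)):
            T ((¬r ↔ q) → q): β-rule — branch into F (¬r ↔ q)  //  T q.
              branch 2.2.1.1 (add F (¬r ↔ q)):
                F (¬r ↔ q): β-rule — branch into T ¬r, F q  //  F ¬r, T q.
                  branch 2.2.1.1.1 (add T ¬r, F q):
                    ○ open, literals {q=false, r=false, s=true}.
                  branch 2.2.1.1.2 (add F ¬r, T q):
                    ○ open, literals {q=true, r=true, s=true}.
              branch 2.2.1.2 (add T q):
                ○ open, literals {q=true, s=true}.
          branch 2.2.2 (add F s, F ((¬r ↔ q) → q)):
            × closes — contains both s and ¬s.
4 branches closed, 7 open.
Each open branch fixes some atoms; the unmentioned ones are free. Counting distinct full assignments: branch {p=false, r=true} (t, s, q) contributes 8 new; branch {p=false, r=true} (t, s, q) contributes 0 new; branch {q=true} (t, p, r, s) contributes 12 new; branch {s=false} (t, p, r, q) contributes 6 new; branch {q=false, r=false, s=true} (t, p) contributes 4 new; branch {q=true, r=true, s=true} (t, p) contributes 0 new; branch {q=true, s=true} (t, p, r) contributes 0 new. Total: 30.

30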